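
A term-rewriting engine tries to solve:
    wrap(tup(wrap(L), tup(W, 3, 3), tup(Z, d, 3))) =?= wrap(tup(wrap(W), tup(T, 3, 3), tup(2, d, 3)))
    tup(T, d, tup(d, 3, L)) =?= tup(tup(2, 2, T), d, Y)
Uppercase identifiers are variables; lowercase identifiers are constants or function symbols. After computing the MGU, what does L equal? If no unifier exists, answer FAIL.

FAIL

Decompose wrap/1: tup(wrap(L), tup(W, 3, 3), tup(Z, d, 3)) =?= tup(wrap(W), tup(T, 3, 3), tup(2, d, 3)).
Decompose tup/3: wrap(L) =?= wrap(W),  tup(W, 3, 3) =?= tup(T, 3, 3),  tup(Z, d, 3) =?= tup(2, d, 3).
Decompose wrap/1: L =?= W.
Bind L := W; substituting into the one remaining equation that mentions L gives: tup(T, d, tup(d, 3, W)) =?= tup(tup(2, 2, T), d, Y).
Decompose tup/3: W =?= T,  3 =?= 3,  3 =?= 3.
Bind W := T; substituting into the one remaining equation that mentions W gives: tup(T, d, tup(d, 3, T)) =?= tup(tup(2, 2, T), d, Y). Substituting into the earlier binding gives L := T.
Delete trivial equation 3 =?= 3.
Delete trivial equation 3 =?= 3.
Decompose tup/3: Z =?= 2,  d =?= d,  3 =?= 3.
Bind Z := 2; no other remaining equation mentions Z.
Delete trivial equation d =?= d.
Delete trivial equation 3 =?= 3.
Decompose tup/3: T =?= tup(2, 2, T),  d =?= d,  tup(d, 3, T) =?= Y.
Occurs check fails: T occurs in tup(2, 2, T); the equation T =?= tup(2, 2, T) has no finite solution.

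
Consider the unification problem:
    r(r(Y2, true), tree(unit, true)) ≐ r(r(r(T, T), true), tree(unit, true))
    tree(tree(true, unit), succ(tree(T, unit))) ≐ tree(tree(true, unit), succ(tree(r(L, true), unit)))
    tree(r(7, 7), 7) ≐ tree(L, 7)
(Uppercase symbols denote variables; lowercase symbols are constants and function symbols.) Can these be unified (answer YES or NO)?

Decompose r/2: r(Y2, true) ≐ r(r(T, T), true),  tree(unit, true) ≐ tree(unit, true).
Decompose r/2: Y2 ≐ r(T, T),  true ≐ true.
Bind Y2 := r(T, T); no other remaining equation mentions Y2.
Delete trivial equation true ≐ true.
Delete trivial equation tree(unit, true) ≐ tree(unit, true).
Decompose tree/2: tree(true, unit) ≐ tree(true, unit),  succ(tree(T, unit)) ≐ succ(tree(r(L, true), unit)).
Delete trivial equation tree(true, unit) ≐ tree(true, unit).
Decompose succ/1: tree(T, unit) ≐ tree(r(L, true), unit).
Decompose tree/2: T ≐ r(L, true),  unit ≐ unit.
Bind T := r(L, true); no other remaining equation mentions T. Substituting into the earlier binding gives Y2 := r(r(L, true), r(L, true)).
Delete trivial equation unit ≐ unit.
Decompose tree/2: r(7, 7) ≐ L,  7 ≐ 7.
Bind L := r(7, 7); no other remaining equation mentions L. Substituting into the earlier bindings gives Y2 := r(r(r(7, 7), true), r(r(7, 7), true)), T := r(r(7, 7), true).
Delete trivial equation 7 ≐ 7.
No equations remain and no clash or occurs-check failure arose, so a unifier exists.

YES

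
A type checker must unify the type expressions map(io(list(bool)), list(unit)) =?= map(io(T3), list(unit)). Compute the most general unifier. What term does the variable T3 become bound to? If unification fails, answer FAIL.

Decompose map/2: io(list(bool)) =?= io(T3),  list(unit) =?= list(unit).
Decompose io/1: list(bool) =?= T3.
Bind T3 := list(bool); no other remaining equation mentions T3.
Delete trivial equation list(unit) =?= list(unit).
MGU = { T3 := list(bool) }, so T3 := list(bool).

list(bool)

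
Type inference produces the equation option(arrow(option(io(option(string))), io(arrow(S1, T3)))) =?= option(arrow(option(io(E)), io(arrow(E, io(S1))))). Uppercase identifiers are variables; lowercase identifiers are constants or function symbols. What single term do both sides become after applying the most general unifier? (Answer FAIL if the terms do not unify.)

Decompose option/1: arrow(option(io(option(string))), io(arrow(S1, T3))) =?= arrow(option(io(E)), io(arrow(E, io(S1)))).
Decompose arrow/2: option(io(option(string))) =?= option(io(E)),  io(arrow(S1, T3)) =?= io(arrow(E, io(S1))).
Decompose option/1: io(option(string)) =?= io(E).
Decompose io/1: option(string) =?= E.
Bind E := option(string); substituting into the remaining equation gives: io(arrow(S1, T3)) =?= io(arrow(option(string), io(S1))).
Decompose io/1: arrow(S1, T3) =?= arrow(option(string), io(S1)).
Decompose arrow/2: S1 =?= option(string),  T3 =?= io(S1).
Bind S1 := option(string); substituting into the remaining equation gives: T3 =?= io(option(string)).
Bind T3 := io(option(string)).
Applying the MGU to either side gives option(arrow(option(io(option(string))), io(arrow(option(string), io(option(string)))))).

option(arrow(option(io(option(string))), io(arrow(option(string), io(option(string))))))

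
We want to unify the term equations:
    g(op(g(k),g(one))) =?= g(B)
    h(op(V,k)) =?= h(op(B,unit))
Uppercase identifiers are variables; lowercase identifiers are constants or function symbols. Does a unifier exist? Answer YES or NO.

Decompose g/1: op(g(k),g(one)) =?= B.
Bind B := op(g(k),g(one)); substituting into the remaining equation gives: h(op(V,k)) =?= h(op(op(g(k),g(one)),unit)).
Decompose h/1: op(V,k) =?= op(op(g(k),g(one)),unit).
Decompose op/2: V =?= op(g(k),g(one)),  k =?= unit.
Bind V := op(g(k),g(one)); no other remaining equation mentions V.
Clash: constants k and unit differ; no unifier exists.

NO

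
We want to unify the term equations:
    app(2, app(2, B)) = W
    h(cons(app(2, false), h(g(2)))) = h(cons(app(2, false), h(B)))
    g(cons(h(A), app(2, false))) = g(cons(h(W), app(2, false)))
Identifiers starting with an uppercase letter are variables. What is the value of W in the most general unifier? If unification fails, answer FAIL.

app(2, app(2, g(2)))

Bind W := app(2, app(2, B)); substituting into the one remaining equation that mentions W gives: g(cons(h(A), app(2, false))) = g(cons(h(app(2, app(2, B))), app(2, false))).
Decompose h/1: cons(app(2, false), h(g(2))) = cons(app(2, false), h(B)).
Decompose cons/2: app(2, false) = app(2, false),  h(g(2)) = h(B).
Delete trivial equation app(2, false) = app(2, false).
Decompose h/1: g(2) = B.
Bind B := g(2); substituting into the remaining equation gives: g(cons(h(A), app(2, false))) = g(cons(h(app(2, app(2, g(2)))), app(2, false))). Substituting into the earlier binding gives W := app(2, app(2, g(2))).
Decompose g/1: cons(h(A), app(2, false)) = cons(h(app(2, app(2, g(2)))), app(2, false)).
Decompose cons/2: h(A) = h(app(2, app(2, g(2)))),  app(2, false) = app(2, false).
Decompose h/1: A = app(2, app(2, g(2))).
Bind A := app(2, app(2, g(2))); no other remaining equation mentions A.
Delete trivial equation app(2, false) = app(2, false).
MGU = { W := app(2, app(2, g(2))), B := g(2), A := app(2, app(2, g(2))) }, so W := app(2, app(2, g(2))).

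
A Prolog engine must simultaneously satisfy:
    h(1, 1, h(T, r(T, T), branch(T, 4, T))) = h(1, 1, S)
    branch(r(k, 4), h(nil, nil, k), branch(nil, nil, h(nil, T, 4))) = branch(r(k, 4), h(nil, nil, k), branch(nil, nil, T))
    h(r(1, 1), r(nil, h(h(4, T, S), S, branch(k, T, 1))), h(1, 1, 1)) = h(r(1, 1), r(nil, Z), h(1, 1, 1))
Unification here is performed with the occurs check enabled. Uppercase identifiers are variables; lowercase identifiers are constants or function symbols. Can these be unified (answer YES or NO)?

NO

Decompose h/3: 1 = 1,  1 = 1,  h(T, r(T, T), branch(T, 4, T)) = S.
Delete trivial equation 1 = 1.
Delete trivial equation 1 = 1.
Bind S := h(T, r(T, T), branch(T, 4, T)); substituting into the one remaining equation that mentions S gives: h(r(1, 1), r(nil, h(h(4, T, h(T, r(T, T), branch(T, 4, T))), h(T, r(T, T), branch(T, 4, T)), branch(k, T, 1))), h(1, 1, 1)) = h(r(1, 1), r(nil, Z), h(1, 1, 1)).
Decompose branch/3: r(k, 4) = r(k, 4),  h(nil, nil, k) = h(nil, nil, k),  branch(nil, nil, h(nil, T, 4)) = branch(nil, nil, T).
Delete trivial equation r(k, 4) = r(k, 4).
Delete trivial equation h(nil, nil, k) = h(nil, nil, k).
Decompose branch/3: nil = nil,  nil = nil,  h(nil, T, 4) = T.
Delete trivial equation nil = nil.
Delete trivial equation nil = nil.
Occurs check fails: T occurs in h(nil, T, 4); the equation T = h(nil, T, 4) has no finite solution.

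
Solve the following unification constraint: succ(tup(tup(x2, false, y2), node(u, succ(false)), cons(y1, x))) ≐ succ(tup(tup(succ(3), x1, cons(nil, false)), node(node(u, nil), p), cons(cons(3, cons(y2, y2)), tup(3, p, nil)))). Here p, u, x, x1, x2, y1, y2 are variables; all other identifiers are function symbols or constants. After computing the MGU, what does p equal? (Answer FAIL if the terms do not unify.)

Decompose succ/1: tup(tup(x2, false, y2), node(u, succ(false)), cons(y1, x)) ≐ tup(tup(succ(3), x1, cons(nil, false)), node(node(u, nil), p), cons(cons(3, cons(y2, y2)), tup(3, p, nil))).
Decompose tup/3: tup(x2, false, y2) ≐ tup(succ(3), x1, cons(nil, false)),  node(u, succ(false)) ≐ node(node(u, nil), p),  cons(y1, x) ≐ cons(cons(3, cons(y2, y2)), tup(3, p, nil)).
Decompose tup/3: x2 ≐ succ(3),  false ≐ x1,  y2 ≐ cons(nil, false).
Bind x2 := succ(3); no other remaining equation mentions x2.
Bind x1 := false; no other remaining equation mentions x1.
Bind y2 := cons(nil, false); substituting into the one remaining equation that mentions y2 gives: cons(y1, x) ≐ cons(cons(3, cons(cons(nil, false), cons(nil, false))), tup(3, p, nil)).
Decompose node/2: u ≐ node(u, nil),  succ(false) ≐ p.
Occurs check fails: u occurs in node(u, nil); the equation u ≐ node(u, nil) has no finite solution.

FAIL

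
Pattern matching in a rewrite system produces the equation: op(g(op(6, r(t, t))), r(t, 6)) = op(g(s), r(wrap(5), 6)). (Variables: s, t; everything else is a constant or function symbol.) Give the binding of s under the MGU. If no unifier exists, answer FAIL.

Decompose op/2: g(op(6, r(t, t))) = g(s),  r(t, 6) = r(wrap(5), 6).
Decompose g/1: op(6, r(t, t)) = s.
Bind s := op(6, r(t, t)); no other remaining equation mentions s.
Decompose r/2: t = wrap(5),  6 = 6.
Bind t := wrap(5); no other remaining equation mentions t. Substituting into the earlier binding gives s := op(6, r(wrap(5), wrap(5))).
Delete trivial equation 6 = 6.
MGU = { s ↦ op(6, r(wrap(5), wrap(5))), t ↦ wrap(5) }, so s ↦ op(6, r(wrap(5), wrap(5))).

op(6, r(wrap(5), wrap(5)))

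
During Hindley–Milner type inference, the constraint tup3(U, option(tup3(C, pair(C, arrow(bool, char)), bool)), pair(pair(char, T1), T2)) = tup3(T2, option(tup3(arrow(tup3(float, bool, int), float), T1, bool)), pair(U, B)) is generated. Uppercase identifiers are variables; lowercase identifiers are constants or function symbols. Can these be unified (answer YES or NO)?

Decompose tup3/3: U = T2,  option(tup3(C, pair(C, arrow(bool, char)), bool)) = option(tup3(arrow(tup3(float, bool, int), float), T1, bool)),  pair(pair(char, T1), T2) = pair(U, B).
Bind U := T2; substituting into the one remaining equation that mentions U gives: pair(pair(char, T1), T2) = pair(T2, B).
Decompose option/1: tup3(C, pair(C, arrow(bool, char)), bool) = tup3(arrow(tup3(float, bool, int), float), T1, bool).
Decompose tup3/3: C = arrow(tup3(float, bool, int), float),  pair(C, arrow(bool, char)) = T1,  bool = bool.
Bind C := arrow(tup3(float, bool, int), float); substituting into the one remaining equation that mentions C gives: pair(arrow(tup3(float, bool, int), float), arrow(bool, char)) = T1.
Bind T1 := pair(arrow(tup3(float, bool, int), float), arrow(bool, char)); substituting into the one remaining equation that mentions T1 gives: pair(pair(char, pair(arrow(tup3(float, bool, int), float), arrow(bool, char))), T2) = pair(T2, B).
Delete trivial equation bool = bool.
Decompose pair/2: pair(char, pair(arrow(tup3(float, bool, int), float), arrow(bool, char))) = T2,  T2 = B.
Bind T2 := pair(char, pair(arrow(tup3(float, bool, int), float), arrow(bool, char))); substituting into the remaining equation gives: pair(char, pair(arrow(tup3(float, bool, int), float), arrow(bool, char))) = B. Substituting into the earlier binding gives U := pair(char, pair(arrow(tup3(float, bool, int), float), arrow(bool, char))).
Bind B := pair(char, pair(arrow(tup3(float, bool, int), float), arrow(bool, char))).
No equations remain and no clash or occurs-check failure arose, so a unifier exists.

YES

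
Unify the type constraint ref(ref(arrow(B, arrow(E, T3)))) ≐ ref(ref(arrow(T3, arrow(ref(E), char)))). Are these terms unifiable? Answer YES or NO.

NO

Decompose ref/1: ref(arrow(B, arrow(E, T3))) ≐ ref(arrow(T3, arrow(ref(E), char))).
Decompose ref/1: arrow(B, arrow(E, T3)) ≐ arrow(T3, arrow(ref(E), char)).
Decompose arrow/2: B ≐ T3,  arrow(E, T3) ≐ arrow(ref(E), char).
Bind B := T3; no other remaining equation mentions B.
Decompose arrow/2: E ≐ ref(E),  T3 ≐ char.
Occurs check fails: E occurs in ref(E); the equation E ≐ ref(E) has no finite solution.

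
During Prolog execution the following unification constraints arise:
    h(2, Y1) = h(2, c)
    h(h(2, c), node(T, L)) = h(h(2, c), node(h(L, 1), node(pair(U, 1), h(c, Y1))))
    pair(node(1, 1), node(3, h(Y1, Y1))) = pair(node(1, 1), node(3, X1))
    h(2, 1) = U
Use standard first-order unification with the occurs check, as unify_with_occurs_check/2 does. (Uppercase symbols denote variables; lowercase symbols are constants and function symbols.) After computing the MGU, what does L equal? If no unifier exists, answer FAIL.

Decompose h/2: 2 = 2,  Y1 = c.
Delete trivial equation 2 = 2.
Bind Y1 := c; substituting into the 2 remaining equations that mention Y1 gives: h(h(2, c), node(T, L)) = h(h(2, c), node(h(L, 1), node(pair(U, 1), h(c, c)))),  pair(node(1, 1), node(3, h(c, c))) = pair(node(1, 1), node(3, X1)).
Decompose h/2: h(2, c) = h(2, c),  node(T, L) = node(h(L, 1), node(pair(U, 1), h(c, c))).
Delete trivial equation h(2, c) = h(2, c).
Decompose node/2: T = h(L, 1),  L = node(pair(U, 1), h(c, c)).
Bind T := h(L, 1); no other remaining equation mentions T.
Bind L := node(pair(U, 1), h(c, c)); no other remaining equation mentions L. Substituting into the earlier binding gives T := h(node(pair(U, 1), h(c, c)), 1).
Decompose pair/2: node(1, 1) = node(1, 1),  node(3, h(c, c)) = node(3, X1).
Delete trivial equation node(1, 1) = node(1, 1).
Decompose node/2: 3 = 3,  h(c, c) = X1.
Delete trivial equation 3 = 3.
Bind X1 := h(c, c); no other remaining equation mentions X1.
Bind U := h(2, 1). Substituting into the earlier bindings gives T := h(node(pair(h(2, 1), 1), h(c, c)), 1), L := node(pair(h(2, 1), 1), h(c, c)).
MGU = { Y1 = c, T = h(node(pair(h(2, 1), 1), h(c, c)), 1), L = node(pair(h(2, 1), 1), h(c, c)), X1 = h(c, c), U = h(2, 1) }, so L = node(pair(h(2, 1), 1), h(c, c)).

node(pair(h(2, 1), 1), h(c, c))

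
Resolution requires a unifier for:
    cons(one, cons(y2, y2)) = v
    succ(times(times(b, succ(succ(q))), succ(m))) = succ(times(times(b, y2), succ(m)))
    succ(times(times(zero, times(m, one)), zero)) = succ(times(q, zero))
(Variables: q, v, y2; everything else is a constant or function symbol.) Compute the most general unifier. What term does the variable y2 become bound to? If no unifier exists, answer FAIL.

Bind v := cons(one, cons(y2, y2)); no other remaining equation mentions v.
Decompose succ/1: times(times(b, succ(succ(q))), succ(m)) = times(times(b, y2), succ(m)).
Decompose times/2: times(b, succ(succ(q))) = times(b, y2),  succ(m) = succ(m).
Decompose times/2: b = b,  succ(succ(q)) = y2.
Delete trivial equation b = b.
Bind y2 := succ(succ(q)); no other remaining equation mentions y2. Substituting into the earlier binding gives v := cons(one, cons(succ(succ(q)), succ(succ(q)))).
Delete trivial equation succ(m) = succ(m).
Decompose succ/1: times(times(zero, times(m, one)), zero) = times(q, zero).
Decompose times/2: times(zero, times(m, one)) = q,  zero = zero.
Bind q := times(zero, times(m, one)); no other remaining equation mentions q. Substituting into the earlier bindings gives v := cons(one, cons(succ(succ(times(zero, times(m, one)))), succ(succ(times(zero, times(m, one)))))), y2 := succ(succ(times(zero, times(m, one)))).
Delete trivial equation zero = zero.
MGU = { v ↦ cons(one, cons(succ(succ(times(zero, times(m, one)))), succ(succ(times(zero, times(m, one)))))), y2 ↦ succ(succ(times(zero, times(m, one)))), q ↦ times(zero, times(m, one)) }, so y2 ↦ succ(succ(times(zero, times(m, one)))).

succ(succ(times(zero, times(m, one))))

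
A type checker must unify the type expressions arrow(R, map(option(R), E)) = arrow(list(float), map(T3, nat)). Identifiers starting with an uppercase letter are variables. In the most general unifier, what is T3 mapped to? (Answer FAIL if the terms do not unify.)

Decompose arrow/2: R = list(float),  map(option(R), E) = map(T3, nat).
Bind R := list(float); substituting into the remaining equation gives: map(option(list(float)), E) = map(T3, nat).
Decompose map/2: option(list(float)) = T3,  E = nat.
Bind T3 := option(list(float)); no other remaining equation mentions T3.
Bind E := nat.
MGU = { R -> list(float), T3 -> option(list(float)), E -> nat }, so T3 -> option(list(float)).

option(list(float))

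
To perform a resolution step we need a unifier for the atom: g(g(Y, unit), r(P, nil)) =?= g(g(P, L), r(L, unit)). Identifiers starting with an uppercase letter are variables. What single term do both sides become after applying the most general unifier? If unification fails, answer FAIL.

Decompose g/2: g(Y, unit) =?= g(P, L),  r(P, nil) =?= r(L, unit).
Decompose g/2: Y =?= P,  unit =?= L.
Bind Y := P; no other remaining equation mentions Y.
Bind L := unit; substituting into the remaining equation gives: r(P, nil) =?= r(unit, unit).
Decompose r/2: P =?= unit,  nil =?= unit.
Bind P := unit; no other remaining equation mentions P. Substituting into the earlier binding gives Y := unit.
Clash: constants nil and unit differ; no unifier exists.

FAIL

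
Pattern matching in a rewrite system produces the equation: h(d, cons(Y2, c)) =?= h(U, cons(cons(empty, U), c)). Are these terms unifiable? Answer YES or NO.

YES

Decompose h/2: d =?= U,  cons(Y2, c) =?= cons(cons(empty, U), c).
Bind U := d; substituting into the remaining equation gives: cons(Y2, c) =?= cons(cons(empty, d), c).
Decompose cons/2: Y2 =?= cons(empty, d),  c =?= c.
Bind Y2 := cons(empty, d); no other remaining equation mentions Y2.
Delete trivial equation c =?= c.
No equations remain and no clash or occurs-check failure arose, so a unifier exists.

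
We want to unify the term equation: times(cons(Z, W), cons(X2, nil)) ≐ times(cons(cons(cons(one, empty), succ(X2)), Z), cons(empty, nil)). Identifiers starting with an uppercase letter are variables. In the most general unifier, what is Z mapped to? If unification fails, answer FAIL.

cons(cons(one, empty), succ(empty))

Decompose times/2: cons(Z, W) ≐ cons(cons(cons(one, empty), succ(X2)), Z),  cons(X2, nil) ≐ cons(empty, nil).
Decompose cons/2: Z ≐ cons(cons(one, empty), succ(X2)),  W ≐ Z.
Bind Z := cons(cons(one, empty), succ(X2)); substituting into the one remaining equation that mentions Z gives: W ≐ cons(cons(one, empty), succ(X2)).
Bind W := cons(cons(one, empty), succ(X2)); no other remaining equation mentions W.
Decompose cons/2: X2 ≐ empty,  nil ≐ nil.
Bind X2 := empty; no other remaining equation mentions X2. Substituting into the earlier bindings gives Z := cons(cons(one, empty), succ(empty)), W := cons(cons(one, empty), succ(empty)).
Delete trivial equation nil ≐ nil.
MGU = { Z -> cons(cons(one, empty), succ(empty)), W -> cons(cons(one, empty), succ(empty)), X2 -> empty }, so Z -> cons(cons(one, empty), succ(empty)).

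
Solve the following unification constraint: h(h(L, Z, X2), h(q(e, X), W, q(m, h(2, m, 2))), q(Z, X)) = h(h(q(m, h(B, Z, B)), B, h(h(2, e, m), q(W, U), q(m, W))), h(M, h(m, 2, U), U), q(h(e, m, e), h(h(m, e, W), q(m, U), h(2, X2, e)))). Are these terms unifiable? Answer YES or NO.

Decompose h/3: h(L, Z, X2) = h(q(m, h(B, Z, B)), B, h(h(2, e, m), q(W, U), q(m, W))),  h(q(e, X), W, q(m, h(2, m, 2))) = h(M, h(m, 2, U), U),  q(Z, X) = q(h(e, m, e), h(h(m, e, W), q(m, U), h(2, X2, e))).
Decompose h/3: L = q(m, h(B, Z, B)),  Z = B,  X2 = h(h(2, e, m), q(W, U), q(m, W)).
Bind L := q(m, h(B, Z, B)); no other remaining equation mentions L.
Bind Z := B; substituting into the one remaining equation that mentions Z gives: q(B, X) = q(h(e, m, e), h(h(m, e, W), q(m, U), h(2, X2, e))). Substituting into the earlier binding gives L := q(m, h(B, B, B)).
Bind X2 := h(h(2, e, m), q(W, U), q(m, W)); substituting into the one remaining equation that mentions X2 gives: q(B, X) = q(h(e, m, e), h(h(m, e, W), q(m, U), h(2, h(h(2, e, m), q(W, U), q(m, W)), e))).
Decompose h/3: q(e, X) = M,  W = h(m, 2, U),  q(m, h(2, m, 2)) = U.
Bind M := q(e, X); no other remaining equation mentions M.
Bind W := h(m, 2, U); substituting into the one remaining equation that mentions W gives: q(B, X) = q(h(e, m, e), h(h(m, e, h(m, 2, U)), q(m, U), h(2, h(h(2, e, m), q(h(m, 2, U), U), q(m, h(m, 2, U))), e))). Substituting into the earlier binding gives X2 := h(h(2, e, m), q(h(m, 2, U), U), q(m, h(m, 2, U))).
Bind U := q(m, h(2, m, 2)); substituting into the remaining equation gives: q(B, X) = q(h(e, m, e), h(h(m, e, h(m, 2, q(m, h(2, m, 2)))), q(m, q(m, h(2, m, 2))), h(2, h(h(2, e, m), q(h(m, 2, q(m, h(2, m, 2))), q(m, h(2, m, 2))), q(m, h(m, 2, q(m, h(2, m, 2))))), e))). Substituting into the earlier bindings gives X2 := h(h(2, e, m), q(h(m, 2, q(m, h(2, m, 2))), q(m, h(2, m, 2))), q(m, h(m, 2, q(m, h(2, m, 2))))), W := h(m, 2, q(m, h(2, m, 2))).
Decompose q/2: B = h(e, m, e),  X = h(h(m, e, h(m, 2, q(m, h(2, m, 2)))), q(m, q(m, h(2, m, 2))), h(2, h(h(2, e, m), q(h(m, 2, q(m, h(2, m, 2))), q(m, h(2, m, 2))), q(m, h(m, 2, q(m, h(2, m, 2))))), e)).
Bind B := h(e, m, e); no other remaining equation mentions B. Substituting into the earlier bindings gives L := q(m, h(h(e, m, e), h(e, m, e), h(e, m, e))), Z := h(e, m, e).
Bind X := h(h(m, e, h(m, 2, q(m, h(2, m, 2)))), q(m, q(m, h(2, m, 2))), h(2, h(h(2, e, m), q(h(m, 2, q(m, h(2, m, 2))), q(m, h(2, m, 2))), q(m, h(m, 2, q(m, h(2, m, 2))))), e)). Substituting into the earlier binding gives M := q(e, h(h(m, e, h(m, 2, q(m, h(2, m, 2)))), q(m, q(m, h(2, m, 2))), h(2, h(h(2, e, m), q(h(m, 2, q(m, h(2, m, 2))), q(m, h(2, m, 2))), q(m, h(m, 2, q(m, h(2, m, 2))))), e))).
No equations remain and no clash or occurs-check failure arose, so a unifier exists.

YES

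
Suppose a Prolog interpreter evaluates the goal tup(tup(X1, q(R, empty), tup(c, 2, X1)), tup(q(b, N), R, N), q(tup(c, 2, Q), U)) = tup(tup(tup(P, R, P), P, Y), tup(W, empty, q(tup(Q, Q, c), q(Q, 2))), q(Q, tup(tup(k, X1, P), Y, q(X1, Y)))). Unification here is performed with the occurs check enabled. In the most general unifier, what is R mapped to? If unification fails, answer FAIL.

Decompose tup/3: tup(X1, q(R, empty), tup(c, 2, X1)) = tup(tup(P, R, P), P, Y),  tup(q(b, N), R, N) = tup(W, empty, q(tup(Q, Q, c), q(Q, 2))),  q(tup(c, 2, Q), U) = q(Q, tup(tup(k, X1, P), Y, q(X1, Y))).
Decompose tup/3: X1 = tup(P, R, P),  q(R, empty) = P,  tup(c, 2, X1) = Y.
Bind X1 := tup(P, R, P); substituting into the 2 remaining equations that mention X1 gives: tup(c, 2, tup(P, R, P)) = Y,  q(tup(c, 2, Q), U) = q(Q, tup(tup(k, tup(P, R, P), P), Y, q(tup(P, R, P), Y))).
Bind P := q(R, empty); substituting into the 2 remaining equations that mention P gives: tup(c, 2, tup(q(R, empty), R, q(R, empty))) = Y,  q(tup(c, 2, Q), U) = q(Q, tup(tup(k, tup(q(R, empty), R, q(R, empty)), q(R, empty)), Y, q(tup(q(R, empty), R, q(R, empty)), Y))). Substituting into the earlier binding gives X1 := tup(q(R, empty), R, q(R, empty)).
Bind Y := tup(c, 2, tup(q(R, empty), R, q(R, empty))); substituting into the one remaining equation that mentions Y gives: q(tup(c, 2, Q), U) = q(Q, tup(tup(k, tup(q(R, empty), R, q(R, empty)), q(R, empty)), tup(c, 2, tup(q(R, empty), R, q(R, empty))), q(tup(q(R, empty), R, q(R, empty)), tup(c, 2, tup(q(R, empty), R, q(R, empty)))))).
Decompose tup/3: q(b, N) = W,  R = empty,  N = q(tup(Q, Q, c), q(Q, 2)).
Bind W := q(b, N); no other remaining equation mentions W.
Bind R := empty; substituting into the one remaining equation that mentions R gives: q(tup(c, 2, Q), U) = q(Q, tup(tup(k, tup(q(empty, empty), empty, q(empty, empty)), q(empty, empty)), tup(c, 2, tup(q(empty, empty), empty, q(empty, empty))), q(tup(q(empty, empty), empty, q(empty, empty)), tup(c, 2, tup(q(empty, empty), empty, q(empty, empty)))))). Substituting into the earlier bindings gives X1 := tup(q(empty, empty), empty, q(empty, empty)), P := q(empty, empty), Y := tup(c, 2, tup(q(empty, empty), empty, q(empty, empty))).
Bind N := q(tup(Q, Q, c), q(Q, 2)); no other remaining equation mentions N. Substituting into the earlier binding gives W := q(b, q(tup(Q, Q, c), q(Q, 2))).
Decompose q/2: tup(c, 2, Q) = Q,  U = tup(tup(k, tup(q(empty, empty), empty, q(empty, empty)), q(empty, empty)), tup(c, 2, tup(q(empty, empty), empty, q(empty, empty))), q(tup(q(empty, empty), empty, q(empty, empty)), tup(c, 2, tup(q(empty, empty), empty, q(empty, empty))))).
Occurs check fails: Q occurs in tup(c, 2, Q); the equation Q = tup(c, 2, Q) has no finite solution.

FAIL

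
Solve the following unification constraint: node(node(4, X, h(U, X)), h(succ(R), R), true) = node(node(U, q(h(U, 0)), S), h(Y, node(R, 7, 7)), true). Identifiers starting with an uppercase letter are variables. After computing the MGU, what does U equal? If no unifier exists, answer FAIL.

Decompose node/3: node(4, X, h(U, X)) = node(U, q(h(U, 0)), S),  h(succ(R), R) = h(Y, node(R, 7, 7)),  true = true.
Decompose node/3: 4 = U,  X = q(h(U, 0)),  h(U, X) = S.
Bind U := 4; substituting into the 2 remaining equations that mention U gives: X = q(h(4, 0)),  h(4, X) = S.
Bind X := q(h(4, 0)); substituting into the one remaining equation that mentions X gives: h(4, q(h(4, 0))) = S.
Bind S := h(4, q(h(4, 0))); no other remaining equation mentions S.
Decompose h/2: succ(R) = Y,  R = node(R, 7, 7).
Bind Y := succ(R); no other remaining equation mentions Y.
Occurs check fails: R occurs in node(R, 7, 7); the equation R = node(R, 7, 7) has no finite solution.

FAIL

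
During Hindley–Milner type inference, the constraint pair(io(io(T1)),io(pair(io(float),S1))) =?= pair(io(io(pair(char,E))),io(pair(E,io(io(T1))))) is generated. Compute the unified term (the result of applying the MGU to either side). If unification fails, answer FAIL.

Decompose pair/2: io(io(T1)) =?= io(io(pair(char,E))),  io(pair(io(float),S1)) =?= io(pair(E,io(io(T1)))).
Decompose io/1: io(T1) =?= io(pair(char,E)).
Decompose io/1: T1 =?= pair(char,E).
Bind T1 := pair(char,E); substituting into the remaining equation gives: io(pair(io(float),S1)) =?= io(pair(E,io(io(pair(char,E))))).
Decompose io/1: pair(io(float),S1) =?= pair(E,io(io(pair(char,E)))).
Decompose pair/2: io(float) =?= E,  S1 =?= io(io(pair(char,E))).
Bind E := io(float); substituting into the remaining equation gives: S1 =?= io(io(pair(char,io(float)))). Substituting into the earlier binding gives T1 := pair(char,io(float)).
Bind S1 := io(io(pair(char,io(float)))).
Applying the MGU to either side gives pair(io(io(pair(char,io(float)))),io(pair(io(float),io(io(pair(char,io(float))))))).

pair(io(io(pair(char,io(float)))),io(pair(io(float),io(io(pair(char,io(float)))))))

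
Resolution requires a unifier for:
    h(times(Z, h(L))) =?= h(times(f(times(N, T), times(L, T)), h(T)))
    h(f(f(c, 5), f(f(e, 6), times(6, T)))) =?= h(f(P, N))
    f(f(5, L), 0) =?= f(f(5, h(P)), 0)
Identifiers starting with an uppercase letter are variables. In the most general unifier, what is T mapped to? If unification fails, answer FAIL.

Decompose h/1: times(Z, h(L)) =?= times(f(times(N, T), times(L, T)), h(T)).
Decompose times/2: Z =?= f(times(N, T), times(L, T)),  h(L) =?= h(T).
Bind Z := f(times(N, T), times(L, T)); no other remaining equation mentions Z.
Decompose h/1: L =?= T.
Bind L := T; substituting into the one remaining equation that mentions L gives: f(f(5, T), 0) =?= f(f(5, h(P)), 0). Substituting into the earlier binding gives Z := f(times(N, T), times(T, T)).
Decompose h/1: f(f(c, 5), f(f(e, 6), times(6, T))) =?= f(P, N).
Decompose f/2: f(c, 5) =?= P,  f(f(e, 6), times(6, T)) =?= N.
Bind P := f(c, 5); substituting into the one remaining equation that mentions P gives: f(f(5, T), 0) =?= f(f(5, h(f(c, 5))), 0).
Bind N := f(f(e, 6), times(6, T)); no other remaining equation mentions N. Substituting into the earlier binding gives Z := f(times(f(f(e, 6), times(6, T)), T), times(T, T)).
Decompose f/2: f(5, T) =?= f(5, h(f(c, 5))),  0 =?= 0.
Decompose f/2: 5 =?= 5,  T =?= h(f(c, 5)).
Delete trivial equation 5 =?= 5.
Bind T := h(f(c, 5)); no other remaining equation mentions T. Substituting into the earlier bindings gives Z := f(times(f(f(e, 6), times(6, h(f(c, 5)))), h(f(c, 5))), times(h(f(c, 5)), h(f(c, 5)))), L := h(f(c, 5)), N := f(f(e, 6), times(6, h(f(c, 5)))).
Delete trivial equation 0 =?= 0.
MGU = { Z -> f(times(f(f(e, 6), times(6, h(f(c, 5)))), h(f(c, 5))), times(h(f(c, 5)), h(f(c, 5)))), L -> h(f(c, 5)), P -> f(c, 5), N -> f(f(e, 6), times(6, h(f(c, 5)))), T -> h(f(c, 5)) }, so T -> h(f(c, 5)).

h(f(c, 5))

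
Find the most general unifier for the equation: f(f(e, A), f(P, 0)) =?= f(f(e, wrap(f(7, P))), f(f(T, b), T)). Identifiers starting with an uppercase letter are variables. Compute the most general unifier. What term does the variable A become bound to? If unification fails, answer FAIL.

wrap(f(7, f(0, b)))

Decompose f/2: f(e, A) =?= f(e, wrap(f(7, P))),  f(P, 0) =?= f(f(T, b), T).
Decompose f/2: e =?= e,  A =?= wrap(f(7, P)).
Delete trivial equation e =?= e.
Bind A := wrap(f(7, P)); no other remaining equation mentions A.
Decompose f/2: P =?= f(T, b),  0 =?= T.
Bind P := f(T, b); no other remaining equation mentions P. Substituting into the earlier binding gives A := wrap(f(7, f(T, b))).
Bind T := 0. Substituting into the earlier bindings gives A := wrap(f(7, f(0, b))), P := f(0, b).
MGU = { A -> wrap(f(7, f(0, b))), P -> f(0, b), T -> 0 }, so A -> wrap(f(7, f(0, b))).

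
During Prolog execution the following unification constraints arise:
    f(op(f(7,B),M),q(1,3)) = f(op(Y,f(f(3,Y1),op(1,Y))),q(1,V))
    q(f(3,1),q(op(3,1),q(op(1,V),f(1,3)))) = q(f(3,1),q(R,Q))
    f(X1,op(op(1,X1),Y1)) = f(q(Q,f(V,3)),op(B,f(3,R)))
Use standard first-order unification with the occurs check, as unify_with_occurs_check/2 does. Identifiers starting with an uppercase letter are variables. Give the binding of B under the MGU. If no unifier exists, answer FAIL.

op(1,q(q(op(1,3),f(1,3)),f(3,3)))

Decompose f/2: op(f(7,B),M) = op(Y,f(f(3,Y1),op(1,Y))),  q(1,3) = q(1,V).
Decompose op/2: f(7,B) = Y,  M = f(f(3,Y1),op(1,Y)).
Bind Y := f(7,B); substituting into the one remaining equation that mentions Y gives: M = f(f(3,Y1),op(1,f(7,B))).
Bind M := f(f(3,Y1),op(1,f(7,B))); no other remaining equation mentions M.
Decompose q/2: 1 = 1,  3 = V.
Delete trivial equation 1 = 1.
Bind V := 3; substituting into the remaining equations gives: q(f(3,1),q(op(3,1),q(op(1,3),f(1,3)))) = q(f(3,1),q(R,Q)),  f(X1,op(op(1,X1),Y1)) = f(q(Q,f(3,3)),op(B,f(3,R))).
Decompose q/2: f(3,1) = f(3,1),  q(op(3,1),q(op(1,3),f(1,3))) = q(R,Q).
Delete trivial equation f(3,1) = f(3,1).
Decompose q/2: op(3,1) = R,  q(op(1,3),f(1,3)) = Q.
Bind R := op(3,1); substituting into the one remaining equation that mentions R gives: f(X1,op(op(1,X1),Y1)) = f(q(Q,f(3,3)),op(B,f(3,op(3,1)))).
Bind Q := q(op(1,3),f(1,3)); substituting into the remaining equation gives: f(X1,op(op(1,X1),Y1)) = f(q(q(op(1,3),f(1,3)),f(3,3)),op(B,f(3,op(3,1)))).
Decompose f/2: X1 = q(q(op(1,3),f(1,3)),f(3,3)),  op(op(1,X1),Y1) = op(B,f(3,op(3,1))).
Bind X1 := q(q(op(1,3),f(1,3)),f(3,3)); substituting into the remaining equation gives: op(op(1,q(q(op(1,3),f(1,3)),f(3,3))),Y1) = op(B,f(3,op(3,1))).
Decompose op/2: op(1,q(q(op(1,3),f(1,3)),f(3,3))) = B,  Y1 = f(3,op(3,1)).
Bind B := op(1,q(q(op(1,3),f(1,3)),f(3,3))); no other remaining equation mentions B. Substituting into the earlier bindings gives Y := f(7,op(1,q(q(op(1,3),f(1,3)),f(3,3)))), M := f(f(3,Y1),op(1,f(7,op(1,q(q(op(1,3),f(1,3)),f(3,3)))))).
Bind Y1 := f(3,op(3,1)). Substituting into the earlier binding gives M := f(f(3,f(3,op(3,1))),op(1,f(7,op(1,q(q(op(1,3),f(1,3)),f(3,3)))))).
MGU = { Y ↦ f(7,op(1,q(q(op(1,3),f(1,3)),f(3,3)))), M ↦ f(f(3,f(3,op(3,1))),op(1,f(7,op(1,q(q(op(1,3),f(1,3)),f(3,3)))))), V ↦ 3, R ↦ op(3,1), Q ↦ q(op(1,3),f(1,3)), X1 ↦ q(q(op(1,3),f(1,3)),f(3,3)), B ↦ op(1,q(q(op(1,3),f(1,3)),f(3,3))), Y1 ↦ f(3,op(3,1)) }, so B ↦ op(1,q(q(op(1,3),f(1,3)),f(3,3))).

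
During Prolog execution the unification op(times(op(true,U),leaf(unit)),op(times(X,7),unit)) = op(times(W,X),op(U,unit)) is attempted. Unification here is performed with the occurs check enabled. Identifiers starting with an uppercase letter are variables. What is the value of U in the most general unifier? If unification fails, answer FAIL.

times(leaf(unit),7)

Decompose op/2: times(op(true,U),leaf(unit)) = times(W,X),  op(times(X,7),unit) = op(U,unit).
Decompose times/2: op(true,U) = W,  leaf(unit) = X.
Bind W := op(true,U); no other remaining equation mentions W.
Bind X := leaf(unit); substituting into the remaining equation gives: op(times(leaf(unit),7),unit) = op(U,unit).
Decompose op/2: times(leaf(unit),7) = U,  unit = unit.
Bind U := times(leaf(unit),7); no other remaining equation mentions U. Substituting into the earlier binding gives W := op(true,times(leaf(unit),7)).
Delete trivial equation unit = unit.
MGU = { W = op(true,times(leaf(unit),7)), X = leaf(unit), U = times(leaf(unit),7) }, so U = times(leaf(unit),7).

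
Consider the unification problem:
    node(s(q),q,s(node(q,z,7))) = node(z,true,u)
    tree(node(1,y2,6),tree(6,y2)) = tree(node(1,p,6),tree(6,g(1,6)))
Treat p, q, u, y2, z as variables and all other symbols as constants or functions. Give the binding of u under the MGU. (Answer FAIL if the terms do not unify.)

s(node(true,s(true),7))

Decompose node/3: s(q) = z,  q = true,  s(node(q,z,7)) = u.
Bind z := s(q); substituting into the one remaining equation that mentions z gives: s(node(q,s(q),7)) = u.
Bind q := true; substituting into the one remaining equation that mentions q gives: s(node(true,s(true),7)) = u. Substituting into the earlier binding gives z := s(true).
Bind u := s(node(true,s(true),7)); no other remaining equation mentions u.
Decompose tree/2: node(1,y2,6) = node(1,p,6),  tree(6,y2) = tree(6,g(1,6)).
Decompose node/3: 1 = 1,  y2 = p,  6 = 6.
Delete trivial equation 1 = 1.
Bind y2 := p; substituting into the one remaining equation that mentions y2 gives: tree(6,p) = tree(6,g(1,6)).
Delete trivial equation 6 = 6.
Decompose tree/2: 6 = 6,  p = g(1,6).
Delete trivial equation 6 = 6.
Bind p := g(1,6). Substituting into the earlier binding gives y2 := g(1,6).
MGU = { z ↦ s(true), q ↦ true, u ↦ s(node(true,s(true),7)), y2 ↦ g(1,6), p ↦ g(1,6) }, so u ↦ s(node(true,s(true),7)).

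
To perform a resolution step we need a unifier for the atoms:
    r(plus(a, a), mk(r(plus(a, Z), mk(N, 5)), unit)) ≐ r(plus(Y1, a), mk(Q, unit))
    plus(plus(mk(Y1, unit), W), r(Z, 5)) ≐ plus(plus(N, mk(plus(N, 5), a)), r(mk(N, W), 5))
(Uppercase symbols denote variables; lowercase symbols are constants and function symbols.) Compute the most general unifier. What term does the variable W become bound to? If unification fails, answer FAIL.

mk(plus(mk(a, unit), 5), a)

Decompose r/2: plus(a, a) ≐ plus(Y1, a),  mk(r(plus(a, Z), mk(N, 5)), unit) ≐ mk(Q, unit).
Decompose plus/2: a ≐ Y1,  a ≐ a.
Bind Y1 := a; substituting into the one remaining equation that mentions Y1 gives: plus(plus(mk(a, unit), W), r(Z, 5)) ≐ plus(plus(N, mk(plus(N, 5), a)), r(mk(N, W), 5)).
Delete trivial equation a ≐ a.
Decompose mk/2: r(plus(a, Z), mk(N, 5)) ≐ Q,  unit ≐ unit.
Bind Q := r(plus(a, Z), mk(N, 5)); no other remaining equation mentions Q.
Delete trivial equation unit ≐ unit.
Decompose plus/2: plus(mk(a, unit), W) ≐ plus(N, mk(plus(N, 5), a)),  r(Z, 5) ≐ r(mk(N, W), 5).
Decompose plus/2: mk(a, unit) ≐ N,  W ≐ mk(plus(N, 5), a).
Bind N := mk(a, unit); substituting into the remaining equations gives: W ≐ mk(plus(mk(a, unit), 5), a),  r(Z, 5) ≐ r(mk(mk(a, unit), W), 5). Substituting into the earlier binding gives Q := r(plus(a, Z), mk(mk(a, unit), 5)).
Bind W := mk(plus(mk(a, unit), 5), a); substituting into the remaining equation gives: r(Z, 5) ≐ r(mk(mk(a, unit), mk(plus(mk(a, unit), 5), a)), 5).
Decompose r/2: Z ≐ mk(mk(a, unit), mk(plus(mk(a, unit), 5), a)),  5 ≐ 5.
Bind Z := mk(mk(a, unit), mk(plus(mk(a, unit), 5), a)); no other remaining equation mentions Z. Substituting into the earlier binding gives Q := r(plus(a, mk(mk(a, unit), mk(plus(mk(a, unit), 5), a))), mk(mk(a, unit), 5)).
Delete trivial equation 5 ≐ 5.
MGU = { Y1 := a, Q := r(plus(a, mk(mk(a, unit), mk(plus(mk(a, unit), 5), a))), mk(mk(a, unit), 5)), N := mk(a, unit), W := mk(plus(mk(a, unit), 5), a), Z := mk(mk(a, unit), mk(plus(mk(a, unit), 5), a)) }, so W := mk(plus(mk(a, unit), 5), a).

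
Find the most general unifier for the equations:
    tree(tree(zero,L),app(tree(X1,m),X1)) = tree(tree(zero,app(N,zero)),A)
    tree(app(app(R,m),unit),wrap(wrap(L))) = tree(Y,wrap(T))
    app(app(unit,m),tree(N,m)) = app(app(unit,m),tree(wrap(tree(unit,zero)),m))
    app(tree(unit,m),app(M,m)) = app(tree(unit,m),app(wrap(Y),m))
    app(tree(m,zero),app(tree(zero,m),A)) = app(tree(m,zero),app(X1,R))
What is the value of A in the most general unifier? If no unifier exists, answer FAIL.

Decompose tree/2: tree(zero,L) = tree(zero,app(N,zero)),  app(tree(X1,m),X1) = A.
Decompose tree/2: zero = zero,  L = app(N,zero).
Delete trivial equation zero = zero.
Bind L := app(N,zero); substituting into the one remaining equation that mentions L gives: tree(app(app(R,m),unit),wrap(wrap(app(N,zero)))) = tree(Y,wrap(T)).
Bind A := app(tree(X1,m),X1); substituting into the one remaining equation that mentions A gives: app(tree(m,zero),app(tree(zero,m),app(tree(X1,m),X1))) = app(tree(m,zero),app(X1,R)).
Decompose tree/2: app(app(R,m),unit) = Y,  wrap(wrap(app(N,zero))) = wrap(T).
Bind Y := app(app(R,m),unit); substituting into the one remaining equation that mentions Y gives: app(tree(unit,m),app(M,m)) = app(tree(unit,m),app(wrap(app(app(R,m),unit)),m)).
Decompose wrap/1: wrap(app(N,zero)) = T.
Bind T := wrap(app(N,zero)); no other remaining equation mentions T.
Decompose app/2: app(unit,m) = app(unit,m),  tree(N,m) = tree(wrap(tree(unit,zero)),m).
Delete trivial equation app(unit,m) = app(unit,m).
Decompose tree/2: N = wrap(tree(unit,zero)),  m = m.
Bind N := wrap(tree(unit,zero)); no other remaining equation mentions N. Substituting into the earlier bindings gives L := app(wrap(tree(unit,zero)),zero), T := wrap(app(wrap(tree(unit,zero)),zero)).
Delete trivial equation m = m.
Decompose app/2: tree(unit,m) = tree(unit,m),  app(M,m) = app(wrap(app(app(R,m),unit)),m).
Delete trivial equation tree(unit,m) = tree(unit,m).
Decompose app/2: M = wrap(app(app(R,m),unit)),  m = m.
Bind M := wrap(app(app(R,m),unit)); no other remaining equation mentions M.
Delete trivial equation m = m.
Decompose app/2: tree(m,zero) = tree(m,zero),  app(tree(zero,m),app(tree(X1,m),X1)) = app(X1,R).
Delete trivial equation tree(m,zero) = tree(m,zero).
Decompose app/2: tree(zero,m) = X1,  app(tree(X1,m),X1) = R.
Bind X1 := tree(zero,m); substituting into the remaining equation gives: app(tree(tree(zero,m),m),tree(zero,m)) = R. Substituting into the earlier binding gives A := app(tree(tree(zero,m),m),tree(zero,m)).
Bind R := app(tree(tree(zero,m),m),tree(zero,m)). Substituting into the earlier bindings gives Y := app(app(app(tree(tree(zero,m),m),tree(zero,m)),m),unit), M := wrap(app(app(app(tree(tree(zero,m),m),tree(zero,m)),m),unit)).
MGU = { L -> app(wrap(tree(unit,zero)),zero), A -> app(tree(tree(zero,m),m),tree(zero,m)), Y -> app(app(app(tree(tree(zero,m),m),tree(zero,m)),m),unit), T -> wrap(app(wrap(tree(unit,zero)),zero)), N -> wrap(tree(unit,zero)), M -> wrap(app(app(app(tree(tree(zero,m),m),tree(zero,m)),m),unit)), X1 -> tree(zero,m), R -> app(tree(tree(zero,m),m),tree(zero,m)) }, so A -> app(tree(tree(zero,m),m),tree(zero,m)).

app(tree(tree(zero,m),m),tree(zero,m))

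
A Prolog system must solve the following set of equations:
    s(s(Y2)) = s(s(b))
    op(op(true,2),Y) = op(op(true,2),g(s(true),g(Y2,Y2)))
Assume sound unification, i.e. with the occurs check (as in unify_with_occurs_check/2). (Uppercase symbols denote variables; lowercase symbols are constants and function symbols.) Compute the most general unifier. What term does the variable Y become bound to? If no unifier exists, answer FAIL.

Decompose s/1: s(Y2) = s(b).
Decompose s/1: Y2 = b.
Bind Y2 := b; substituting into the remaining equation gives: op(op(true,2),Y) = op(op(true,2),g(s(true),g(b,b))).
Decompose op/2: op(true,2) = op(true,2),  Y = g(s(true),g(b,b)).
Delete trivial equation op(true,2) = op(true,2).
Bind Y := g(s(true),g(b,b)).
MGU = { Y2 -> b, Y -> g(s(true),g(b,b)) }, so Y -> g(s(true),g(b,b)).

g(s(true),g(b,b))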